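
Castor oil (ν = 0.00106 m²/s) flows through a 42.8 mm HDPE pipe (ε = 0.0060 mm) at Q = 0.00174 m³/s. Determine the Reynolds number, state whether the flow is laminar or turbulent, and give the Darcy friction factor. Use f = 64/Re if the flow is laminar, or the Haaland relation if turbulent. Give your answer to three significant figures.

V = 4Q/(πD²) = 1.209 m/s
Re = VD/ν = 1.209·0.0428/0.00106 = 48.8
Re < 2300 → laminar → f = 64/Re = 1.311

Re ≈ 48.8; laminar; f = 64/Re ≈ 1.31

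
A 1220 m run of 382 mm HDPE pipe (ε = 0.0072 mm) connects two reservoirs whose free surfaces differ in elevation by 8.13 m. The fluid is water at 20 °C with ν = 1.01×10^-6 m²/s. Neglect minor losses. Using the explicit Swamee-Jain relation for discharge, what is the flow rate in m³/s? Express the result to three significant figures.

Q ≈ 0.228 m³/s

Swamee-Jain (Type II): Q = -0.965·√(gD⁵h_f/L)·ln[ε/(3.7D) + √(3.17ν²L/(gD³h_f))]
√(gD⁵h_f/L) = √(9.81·0.382⁵·8.13/1220) = 0.02306
ε/(3.7D) = 5.09×10^-6; √(3.17ν²L/(gD³h_f)) = 2.98×10^-5
Q = -0.965·0.02306·ln(3.488×10^-5) = 0.2284 m³/s
Check: V = 1.99 m/s, Re = 7.54×10^5, f = 0.01256, h_f = 8.12 m ≈ 8.13 m ✓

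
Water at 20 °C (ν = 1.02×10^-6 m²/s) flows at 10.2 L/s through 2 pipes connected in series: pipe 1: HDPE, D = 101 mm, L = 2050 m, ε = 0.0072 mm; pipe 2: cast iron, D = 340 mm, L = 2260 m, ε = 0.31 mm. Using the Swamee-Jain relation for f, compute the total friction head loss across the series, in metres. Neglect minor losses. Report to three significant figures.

Pipe 1: V = 1.273 m/s, Re = 1.26×10^5, ε/D = 7.13×10^-5, f = 0.01751, h_1 = f(L/D)V²/2g = 29.36 m
Pipe 2: V = 0.1123 m/s, Re = 3.74×10^4, ε/D = 9.12×10^-4, f = 0.02498, h_2 = f(L/D)V²/2g = 0.1068 m
Series → Q common, losses add: H = Σh = 29.47 m

H ≈ 29.5 m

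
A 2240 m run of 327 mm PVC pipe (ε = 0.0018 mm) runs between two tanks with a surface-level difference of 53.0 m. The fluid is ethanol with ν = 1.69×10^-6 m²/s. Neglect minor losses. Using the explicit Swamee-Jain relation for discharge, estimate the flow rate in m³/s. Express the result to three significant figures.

Q ≈ 0.292 m³/s

Swamee-Jain (Type II): Q = -0.965·√(gD⁵h_f/L)·ln[ε/(3.7D) + √(3.17ν²L/(gD³h_f))]
√(gD⁵h_f/L) = √(9.81·0.327⁵·53.0/2240) = 0.02946
ε/(3.7D) = 1.49×10^-6; √(3.17ν²L/(gD³h_f)) = 3.34×10^-5
Q = -0.965·0.02946·ln(3.489×10^-5) = 0.2918 m³/s
Check: V = 3.47 m/s, Re = 6.72×10^5, f = 0.01253, h_f = 52.8 m ≈ 53.0 m ✓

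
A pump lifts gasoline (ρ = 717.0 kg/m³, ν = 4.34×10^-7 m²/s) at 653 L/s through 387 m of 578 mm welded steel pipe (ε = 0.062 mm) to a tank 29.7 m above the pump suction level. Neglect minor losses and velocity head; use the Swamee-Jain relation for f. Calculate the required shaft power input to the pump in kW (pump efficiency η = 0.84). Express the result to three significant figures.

V = 4Q/(πD²) = 2.489 m/s; Re = 3.31×10^6; ε/D = 1.07×10^-4; f = 0.01271
h_f = f(L/D)V²/2g = 2.687 m
Total head H = z + h_f = 29.7 + 2.687 = 32.39 m
P_hyd = ρgQH = 717.0·9.81·0.653·32.39 = 148.8 kW
P_shaft = P_hyd/η = 148.8/0.84 = 177.1 kW

P_shaft ≈ 177 kW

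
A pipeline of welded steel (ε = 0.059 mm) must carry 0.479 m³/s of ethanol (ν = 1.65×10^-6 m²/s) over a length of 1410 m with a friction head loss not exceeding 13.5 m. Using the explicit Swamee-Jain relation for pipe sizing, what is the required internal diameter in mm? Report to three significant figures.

Swamee-Jain (Type III): D = 0.66·[ε^1.25·(LQ²/(gh_f))^4.75 + ν·Q^9.4·(L/(gh_f))^5.2]^0.04
LQ²/(gh_f) = 2.443; L/(gh_f) = 10.65
Term 1 = ε^1.25·(…)^4.75 = 3.60×10^-4; Term 2 = ν·Q^9.4·(…)^5.2 = 3.58×10^-4
D = 0.66·(3.60×10^-4 + 3.58×10^-4)^0.04 = 0.4941 m = 494 mm
Check: V = 2.50 m/s, Re = 7.48×10^5, f = 0.01412, h_f = 12.8 m ≈ 13.5 m ✓

D ≈ 494 mm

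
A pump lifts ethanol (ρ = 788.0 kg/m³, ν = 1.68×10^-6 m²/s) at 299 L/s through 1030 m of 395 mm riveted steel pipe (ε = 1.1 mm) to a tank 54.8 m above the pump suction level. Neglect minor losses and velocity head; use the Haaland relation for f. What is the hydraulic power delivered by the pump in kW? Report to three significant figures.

P_hyd ≈ 174 kW

V = 4Q/(πD²) = 2.440 m/s; Re = 5.74×10^5; ε/D = 0.00278; f = 0.02590
h_f = f(L/D)V²/2g = 20.49 m
Total head H = z + h_f = 54.8 + 20.49 = 75.29 m
P_hyd = ρgQH = 788.0·9.81·0.299·75.29 = 174.0 kW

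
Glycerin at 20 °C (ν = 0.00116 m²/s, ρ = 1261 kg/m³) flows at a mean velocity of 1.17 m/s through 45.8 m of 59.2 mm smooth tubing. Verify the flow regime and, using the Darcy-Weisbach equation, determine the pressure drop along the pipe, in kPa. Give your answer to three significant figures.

Re = VD/ν = 1.17·0.05920/0.00116 = 59.7 → laminar (Re < 2300)
f = 64/Re = 1.072
h_f = f(L/D)V²/(2g) = 1.072·(45.8/0.05920)·1.17²/(2·9.81) = 57.86 m
Δp = ρg·h_f = 1261·9.81·57.86 = 715.7 kPa

Δp ≈ 716 kPa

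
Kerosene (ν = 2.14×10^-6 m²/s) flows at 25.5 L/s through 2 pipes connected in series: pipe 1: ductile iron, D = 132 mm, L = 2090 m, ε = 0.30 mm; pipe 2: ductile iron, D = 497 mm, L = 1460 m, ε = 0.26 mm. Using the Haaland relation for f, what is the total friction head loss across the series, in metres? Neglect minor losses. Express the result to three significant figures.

H ≈ 71.5 m

Pipe 1: V = 1.863 m/s, Re = 1.15×10^5, ε/D = 0.00227, f = 0.02551, h_1 = f(L/D)V²/2g = 71.48 m
Pipe 2: V = 0.1314 m/s, Re = 3.05×10^4, ε/D = 5.23×10^-4, f = 0.02444, h_2 = f(L/D)V²/2g = 0.06322 m
Series → Q common, losses add: H = Σh = 71.54 m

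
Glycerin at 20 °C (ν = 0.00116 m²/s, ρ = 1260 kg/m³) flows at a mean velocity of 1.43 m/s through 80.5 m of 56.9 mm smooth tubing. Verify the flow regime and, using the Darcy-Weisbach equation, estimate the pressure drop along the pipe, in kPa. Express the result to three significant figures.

Δp ≈ 1660 kPa

Re = VD/ν = 1.43·0.05690/0.00116 = 70.1 → laminar (Re < 2300)
f = 64/Re = 0.9124
h_f = f(L/D)V²/(2g) = 0.9124·(80.5/0.05690)·1.43²/(2·9.81) = 134.5 m
Δp = ρg·h_f = 1260·9.81·134.5 = 1663 kPa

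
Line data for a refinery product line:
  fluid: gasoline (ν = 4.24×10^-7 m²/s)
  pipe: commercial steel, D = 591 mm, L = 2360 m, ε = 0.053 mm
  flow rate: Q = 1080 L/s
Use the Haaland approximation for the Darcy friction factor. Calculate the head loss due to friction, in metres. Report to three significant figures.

h_f ≈ 38.1 m

V = 4Q/(πD²) = 4·1.08/(π·0.591²) = 3.937 m/s
Re = VD/ν = 3.937·0.591/4.24×10^-7 = 5.49×10^6 → turbulent
ε/D = 0.053/591 = 8.97×10^-5
Haaland: f = 0.01207
h_f = f(L/D)V²/(2g) = 0.01207·(2360/0.591)·3.937²/(2·9.81) = 38.09 m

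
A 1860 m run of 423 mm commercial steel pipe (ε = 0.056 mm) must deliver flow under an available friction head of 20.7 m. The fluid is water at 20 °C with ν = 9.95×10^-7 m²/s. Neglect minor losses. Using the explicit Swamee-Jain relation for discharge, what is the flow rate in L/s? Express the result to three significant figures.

Swamee-Jain (Type II): Q = -0.965·√(gD⁵h_f/L)·ln[ε/(3.7D) + √(3.17ν²L/(gD³h_f))]
√(gD⁵h_f/L) = √(9.81·0.423⁵·20.7/1860) = 0.03845
ε/(3.7D) = 3.58×10^-5; √(3.17ν²L/(gD³h_f)) = 1.95×10^-5
Q = -0.965·0.03845·ln(5.527×10^-5) = 0.3638 m³/s
Check: V = 2.59 m/s, Re = 1.10×10^6, f = 0.01387, h_f = 20.8 m ≈ 20.7 m ✓

Q ≈ 364 L/s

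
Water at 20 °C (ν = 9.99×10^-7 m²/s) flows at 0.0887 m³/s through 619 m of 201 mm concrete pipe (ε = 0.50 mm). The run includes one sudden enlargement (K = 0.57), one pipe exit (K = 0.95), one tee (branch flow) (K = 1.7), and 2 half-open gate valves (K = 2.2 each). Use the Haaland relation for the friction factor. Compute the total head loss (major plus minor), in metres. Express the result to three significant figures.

V = 4Q/(πD²) = 2.795 m/s; V²/2g = 0.3983 m
Re = 5.62×10^5, ε/D = 0.00249 → f = 0.02514 (Haaland)
Major: h_f = f(L/D)·V²/2g = 0.02514·3080·0.3983 = 30.83 m
Minor: ΣK = 7.62; h_m = ΣK·V²/2g = 3.035 m
Total H_L = 30.83 + 3.035 = 33.87 m

H_L ≈ 33.9 m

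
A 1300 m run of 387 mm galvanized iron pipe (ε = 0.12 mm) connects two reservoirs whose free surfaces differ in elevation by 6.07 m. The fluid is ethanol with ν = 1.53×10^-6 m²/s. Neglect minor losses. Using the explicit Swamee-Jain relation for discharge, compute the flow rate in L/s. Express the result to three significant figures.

Swamee-Jain (Type II): Q = -0.965·√(gD⁵h_f/L)·ln[ε/(3.7D) + √(3.17ν²L/(gD³h_f))]
√(gD⁵h_f/L) = √(9.81·0.387⁵·6.07/1300) = 0.01994
ε/(3.7D) = 8.38×10^-5; √(3.17ν²L/(gD³h_f)) = 5.29×10^-5
Q = -0.965·0.01994·ln(1.367×10^-4) = 0.1712 m³/s
Check: V = 1.46 m/s, Re = 3.68×10^5, f = 0.01683, h_f = 6.11 m ≈ 6.07 m ✓

Q ≈ 171 L/s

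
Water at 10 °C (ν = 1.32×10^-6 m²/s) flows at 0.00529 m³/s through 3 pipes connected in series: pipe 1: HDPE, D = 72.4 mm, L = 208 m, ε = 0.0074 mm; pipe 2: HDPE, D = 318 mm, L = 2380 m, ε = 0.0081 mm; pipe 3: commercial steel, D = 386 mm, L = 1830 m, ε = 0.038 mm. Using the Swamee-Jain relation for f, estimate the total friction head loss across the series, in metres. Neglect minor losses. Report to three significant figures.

Pipe 1: V = 1.285 m/s, Re = 7.05×10^4, ε/D = 1.02×10^-4, f = 0.01974, h_1 = f(L/D)V²/2g = 4.773 m
Pipe 2: V = 0.06661 m/s, Re = 1.60×10^4, ε/D = 2.55×10^-5, f = 0.02736, h_2 = f(L/D)V²/2g = 0.04630 m
Pipe 3: V = 0.04521 m/s, Re = 1.32×10^4, ε/D = 9.84×10^-5, f = 0.02892, h_3 = f(L/D)V²/2g = 0.01428 m
Series → Q common, losses add: H = Σh = 4.834 m

H ≈ 4.83 m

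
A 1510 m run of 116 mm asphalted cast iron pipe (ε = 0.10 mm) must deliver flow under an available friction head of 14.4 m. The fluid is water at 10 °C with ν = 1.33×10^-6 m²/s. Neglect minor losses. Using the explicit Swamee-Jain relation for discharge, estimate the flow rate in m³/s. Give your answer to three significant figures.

Swamee-Jain (Type II): Q = -0.965·√(gD⁵h_f/L)·ln[ε/(3.7D) + √(3.17ν²L/(gD³h_f))]
√(gD⁵h_f/L) = √(9.81·0.116⁵·14.4/1510) = 0.001402
ε/(3.7D) = 2.33×10^-4; √(3.17ν²L/(gD³h_f)) = 1.96×10^-4
Q = -0.965·0.001402·ln(4.290×10^-4) = 0.01049 m³/s
Check: V = 0.992 m/s, Re = 8.66×10^4, f = 0.02219, h_f = 14.5 m ≈ 14.4 m ✓

Q ≈ 0.0105 m³/s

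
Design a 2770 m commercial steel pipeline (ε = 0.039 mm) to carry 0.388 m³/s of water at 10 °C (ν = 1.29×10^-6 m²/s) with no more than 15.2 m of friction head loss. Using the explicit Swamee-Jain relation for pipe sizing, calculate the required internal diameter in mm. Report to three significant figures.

Swamee-Jain (Type III): D = 0.66·[ε^1.25·(LQ²/(gh_f))^4.75 + ν·Q^9.4·(L/(gh_f))^5.2]^0.04
LQ²/(gh_f) = 2.797; L/(gh_f) = 18.58
Term 1 = ε^1.25·(…)^4.75 = 4.08×10^-4; Term 2 = ν·Q^9.4·(…)^5.2 = 6.99×10^-4
D = 0.66·(4.08×10^-4 + 6.99×10^-4)^0.04 = 0.5027 m = 503 mm
Check: V = 1.95 m/s, Re = 7.62×10^5, f = 0.01352, h_f = 14.5 m ≈ 15.2 m ✓

D ≈ 503 mm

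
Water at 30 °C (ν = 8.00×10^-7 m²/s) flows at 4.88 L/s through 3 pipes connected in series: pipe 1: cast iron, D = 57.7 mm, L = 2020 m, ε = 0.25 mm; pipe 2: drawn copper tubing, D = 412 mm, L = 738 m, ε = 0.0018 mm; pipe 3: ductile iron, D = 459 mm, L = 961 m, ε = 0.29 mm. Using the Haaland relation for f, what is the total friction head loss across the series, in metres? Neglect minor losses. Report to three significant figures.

Pipe 1: V = 1.866 m/s, Re = 1.35×10^5, ε/D = 0.00433, f = 0.02985, h_1 = f(L/D)V²/2g = 185.5 m
Pipe 2: V = 0.03660 m/s, Re = 1.89×10^4, ε/D = 4.37×10^-6, f = 0.02614, h_2 = f(L/D)V²/2g = 0.003198 m
Pipe 3: V = 0.02949 m/s, Re = 1.69×10^4, ε/D = 6.32×10^-4, f = 0.02792, h_3 = f(L/D)V²/2g = 0.002592 m
Series → Q common, losses add: H = Σh = 185.5 m

H ≈ 186 m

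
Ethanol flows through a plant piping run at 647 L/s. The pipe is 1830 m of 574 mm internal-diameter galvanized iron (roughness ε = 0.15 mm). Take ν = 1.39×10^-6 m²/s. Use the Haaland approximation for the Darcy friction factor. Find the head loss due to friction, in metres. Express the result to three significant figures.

V = 4Q/(πD²) = 4·0.647/(π·0.574²) = 2.500 m/s
Re = VD/ν = 2.500·0.574/1.39×10^-6 = 1.03×10^6 → turbulent
ε/D = 0.15/574 = 2.61×10^-4
Haaland: f = 0.01522
h_f = f(L/D)V²/(2g) = 0.01522·(1830/0.574)·2.500²/(2·9.81) = 15.46 m

h_f ≈ 15.5 m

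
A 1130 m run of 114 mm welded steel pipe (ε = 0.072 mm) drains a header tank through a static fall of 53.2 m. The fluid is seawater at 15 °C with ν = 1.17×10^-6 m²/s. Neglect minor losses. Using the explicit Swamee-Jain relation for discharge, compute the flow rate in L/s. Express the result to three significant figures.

Q ≈ 23.9 L/s

Swamee-Jain (Type II): Q = -0.965·√(gD⁵h_f/L)·ln[ε/(3.7D) + √(3.17ν²L/(gD³h_f))]
√(gD⁵h_f/L) = √(9.81·0.114⁵·53.2/1130) = 0.002982
ε/(3.7D) = 1.71×10^-4; √(3.17ν²L/(gD³h_f)) = 7.96×10^-5
Q = -0.965·0.002982·ln(2.503×10^-4) = 0.02386 m³/s
Check: V = 2.34 m/s, Re = 2.28×10^5, f = 0.01940, h_f = 53.6 m ≈ 53.2 m ✓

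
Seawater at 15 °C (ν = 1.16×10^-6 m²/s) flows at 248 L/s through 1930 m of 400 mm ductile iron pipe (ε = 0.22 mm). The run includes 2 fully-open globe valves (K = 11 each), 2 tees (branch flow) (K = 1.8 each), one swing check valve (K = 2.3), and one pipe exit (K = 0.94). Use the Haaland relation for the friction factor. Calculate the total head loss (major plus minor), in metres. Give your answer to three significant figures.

V = 4Q/(πD²) = 1.974 m/s; V²/2g = 0.1985 m
Re = 6.81×10^5, ε/D = 5.50×10^-4 → f = 0.01769 (Haaland)
Major: h_f = f(L/D)·V²/2g = 0.01769·4825·0.1985 = 16.94 m
Minor: ΣK = 28.8; h_m = ΣK·V²/2g = 5.725 m
Total H_L = 16.94 + 5.725 = 22.67 m

H_L ≈ 22.7 m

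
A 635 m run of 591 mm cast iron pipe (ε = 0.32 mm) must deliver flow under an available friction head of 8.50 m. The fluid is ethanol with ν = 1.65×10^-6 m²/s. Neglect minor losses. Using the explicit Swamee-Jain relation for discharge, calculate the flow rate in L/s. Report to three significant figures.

Q ≈ 818 L/s

Swamee-Jain (Type II): Q = -0.965·√(gD⁵h_f/L)·ln[ε/(3.7D) + √(3.17ν²L/(gD³h_f))]
√(gD⁵h_f/L) = √(9.81·0.591⁵·8.50/635) = 0.09730
ε/(3.7D) = 1.46×10^-4; √(3.17ν²L/(gD³h_f)) = 1.78×10^-5
Q = -0.965·0.09730·ln(1.642×10^-4) = 0.8183 m³/s
Check: V = 2.98 m/s, Re = 1.07×10^6, f = 0.01754, h_f = 8.55 m ≈ 8.50 m ✓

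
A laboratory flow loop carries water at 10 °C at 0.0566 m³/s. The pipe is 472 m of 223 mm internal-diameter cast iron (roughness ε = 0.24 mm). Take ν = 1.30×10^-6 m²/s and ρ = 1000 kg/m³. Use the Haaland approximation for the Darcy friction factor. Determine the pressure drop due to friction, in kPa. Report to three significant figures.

Δp ≈ 46.7 kPa

V = 4Q/(πD²) = 4·0.0566/(π·0.223²) = 1.449 m/s
Re = VD/ν = 1.449·0.223/1.30×10^-6 = 2.49×10^5 → turbulent
ε/D = 0.24/223 = 0.00108
Haaland: f = 0.02100
h_f = f(L/D)V²/(2g) = 0.02100·(472/0.223)·1.449²/(2·9.81) = 4.757 m
Δp = ρg·h_f = 1000·9.81·4.757 = 46.66 kPa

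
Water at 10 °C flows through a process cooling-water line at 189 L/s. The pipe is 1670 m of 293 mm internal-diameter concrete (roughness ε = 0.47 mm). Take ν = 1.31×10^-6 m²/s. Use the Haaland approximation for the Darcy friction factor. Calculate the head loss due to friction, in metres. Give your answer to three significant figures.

h_f ≈ 51.2 m

V = 4Q/(πD²) = 4·0.189/(π·0.293²) = 2.803 m/s
Re = VD/ν = 2.803·0.293/1.31×10^-6 = 6.27×10^5 → turbulent
ε/D = 0.47/293 = 0.00160
Haaland: f = 0.02245
h_f = f(L/D)V²/(2g) = 0.02245·(1670/0.293)·2.803²/(2·9.81) = 51.24 m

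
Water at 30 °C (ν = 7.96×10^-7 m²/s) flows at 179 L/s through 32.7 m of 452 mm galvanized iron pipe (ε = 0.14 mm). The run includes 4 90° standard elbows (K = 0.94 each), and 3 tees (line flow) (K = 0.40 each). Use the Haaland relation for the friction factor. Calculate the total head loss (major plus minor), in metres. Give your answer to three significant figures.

H_L ≈ 0.388 m

V = 4Q/(πD²) = 1.116 m/s; V²/2g = 0.06343 m
Re = 6.33×10^5, ε/D = 3.10×10^-4 → f = 0.01601 (Haaland)
Major: h_f = f(L/D)·V²/2g = 0.01601·72.35·0.06343 = 0.07347 m
Minor: ΣK = 4.96; h_m = ΣK·V²/2g = 0.3146 m
Total H_L = 0.07347 + 0.3146 = 0.3881 m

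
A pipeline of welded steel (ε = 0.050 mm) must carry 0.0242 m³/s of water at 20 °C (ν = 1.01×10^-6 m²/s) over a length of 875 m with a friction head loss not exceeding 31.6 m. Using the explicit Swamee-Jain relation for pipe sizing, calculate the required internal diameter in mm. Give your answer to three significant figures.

Swamee-Jain (Type III): D = 0.66·[ε^1.25·(LQ²/(gh_f))^4.75 + ν·Q^9.4·(L/(gh_f))^5.2]^0.04
LQ²/(gh_f) = 0.001653; L/(gh_f) = 2.823
Term 1 = ε^1.25·(…)^4.75 = 2.57×10^-19; Term 2 = ν·Q^9.4·(…)^5.2 = 1.43×10^-19
D = 0.66·(2.57×10^-19 + 1.43×10^-19)^0.04 = 0.1212 m = 121 mm
Check: V = 2.10 m/s, Re = 2.52×10^5, f = 0.01807, h_f = 29.2 m ≈ 31.6 m ✓

D ≈ 121 mm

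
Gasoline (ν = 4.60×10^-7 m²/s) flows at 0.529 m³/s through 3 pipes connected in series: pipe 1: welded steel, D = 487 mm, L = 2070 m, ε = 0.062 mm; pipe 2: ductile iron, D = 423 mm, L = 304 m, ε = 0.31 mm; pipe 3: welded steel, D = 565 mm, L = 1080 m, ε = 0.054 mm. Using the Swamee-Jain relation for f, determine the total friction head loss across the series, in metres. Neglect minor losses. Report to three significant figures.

Pipe 1: V = 2.840 m/s, Re = 3.01×10^6, ε/D = 1.27×10^-4, f = 0.01311, h_1 = f(L/D)V²/2g = 22.90 m
Pipe 2: V = 3.764 m/s, Re = 3.46×10^6, ε/D = 7.33×10^-4, f = 0.01839, h_2 = f(L/D)V²/2g = 9.545 m
Pipe 3: V = 2.110 m/s, Re = 2.59×10^6, ε/D = 9.56×10^-5, f = 0.01263, h_3 = f(L/D)V²/2g = 5.477 m
Series → Q common, losses add: H = Σh = 37.92 m

H ≈ 37.9 m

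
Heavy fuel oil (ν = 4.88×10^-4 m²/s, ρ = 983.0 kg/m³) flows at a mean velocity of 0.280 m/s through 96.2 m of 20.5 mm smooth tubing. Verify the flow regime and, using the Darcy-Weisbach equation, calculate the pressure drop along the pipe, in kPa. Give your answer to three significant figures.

Δp ≈ 984 kPa

Re = VD/ν = 0.280·0.02050/4.88×10^-4 = 11.8 → laminar (Re < 2300)
f = 64/Re = 5.441
h_f = f(L/D)V²/(2g) = 5.441·(96.2/0.02050)·0.280²/(2·9.81) = 102.0 m
Δp = ρg·h_f = 983.0·9.81·102.0 = 983.9 kPa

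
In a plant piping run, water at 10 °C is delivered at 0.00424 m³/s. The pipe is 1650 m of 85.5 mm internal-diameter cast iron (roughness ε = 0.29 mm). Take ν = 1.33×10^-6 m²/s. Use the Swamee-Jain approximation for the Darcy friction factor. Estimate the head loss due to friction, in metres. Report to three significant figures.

V = 4Q/(πD²) = 4·0.00424/(π·0.0855²) = 0.7385 m/s
Re = VD/ν = 0.7385·0.0855/1.33×10^-6 = 4.75×10^4 → turbulent
ε/D = 0.29/85.5 = 0.00339
Swamee-Jain: f = 0.02982
h_f = f(L/D)V²/(2g) = 0.02982·(1650/0.0855)·0.7385²/(2·9.81) = 15.99 m

h_f ≈ 16.0 m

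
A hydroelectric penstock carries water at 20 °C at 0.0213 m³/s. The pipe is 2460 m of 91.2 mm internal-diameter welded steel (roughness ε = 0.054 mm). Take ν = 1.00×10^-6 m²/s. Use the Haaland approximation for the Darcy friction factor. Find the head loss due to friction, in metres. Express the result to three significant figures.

V = 4Q/(πD²) = 4·0.0213/(π·0.0912²) = 3.261 m/s
Re = VD/ν = 3.261·0.0912/1.00×10^-6 = 2.97×10^5 → turbulent
ε/D = 0.054/91.2 = 5.92×10^-4
Haaland: f = 0.01860
h_f = f(L/D)V²/(2g) = 0.01860·(2460/0.0912)·3.261²/(2·9.81) = 271.8 m

h_f ≈ 272 m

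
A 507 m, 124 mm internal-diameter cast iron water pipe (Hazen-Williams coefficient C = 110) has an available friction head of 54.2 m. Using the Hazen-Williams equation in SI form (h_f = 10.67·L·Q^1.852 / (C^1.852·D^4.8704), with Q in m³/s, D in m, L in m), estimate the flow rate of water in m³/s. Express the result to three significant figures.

Q ≈ 0.0378 m³/s

Rearranging: Q = [h_f·C^1.852·D^4.8704 / (10.67·L)]^(1/1.852)
Q = [54.2·110^1.852·0.124^4.8704 / (10.67·507)]^0.540 = 0.03783 m³/s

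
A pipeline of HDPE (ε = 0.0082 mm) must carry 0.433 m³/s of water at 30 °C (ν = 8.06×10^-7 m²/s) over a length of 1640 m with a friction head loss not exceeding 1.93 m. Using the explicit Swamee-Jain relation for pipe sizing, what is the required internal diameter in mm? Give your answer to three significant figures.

D ≈ 697 mm

Swamee-Jain (Type III): D = 0.66·[ε^1.25·(LQ²/(gh_f))^4.75 + ν·Q^9.4·(L/(gh_f))^5.2]^0.04
LQ²/(gh_f) = 16.24; L/(gh_f) = 86.62
Term 1 = ε^1.25·(…)^4.75 = 0.247; Term 2 = ν·Q^9.4·(…)^5.2 = 3.67
D = 0.66·(0.247 + 3.67)^0.04 = 0.6971 m = 697 mm
Check: V = 1.13 m/s, Re = 9.81×10^5, f = 0.01193, h_f = 1.84 m ≈ 1.93 m ✓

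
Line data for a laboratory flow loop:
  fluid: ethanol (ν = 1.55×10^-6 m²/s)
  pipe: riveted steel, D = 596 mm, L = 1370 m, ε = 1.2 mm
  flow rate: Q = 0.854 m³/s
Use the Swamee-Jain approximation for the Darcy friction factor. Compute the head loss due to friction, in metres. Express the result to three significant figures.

V = 4Q/(πD²) = 4·0.854/(π·0.596²) = 3.061 m/s
Re = VD/ν = 3.061·0.596/1.55×10^-6 = 1.18×10^6 → turbulent
ε/D = 1.2/596 = 0.00201
Swamee-Jain: f = 0.02369
h_f = f(L/D)V²/(2g) = 0.02369·(1370/0.596)·3.061²/(2·9.81) = 26.00 m

h_f ≈ 26.0 m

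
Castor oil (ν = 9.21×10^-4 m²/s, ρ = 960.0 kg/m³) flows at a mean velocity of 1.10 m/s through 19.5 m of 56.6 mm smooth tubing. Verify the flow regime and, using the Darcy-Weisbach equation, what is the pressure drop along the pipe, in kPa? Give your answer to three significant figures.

Δp ≈ 189 kPa

Re = VD/ν = 1.10·0.05660/9.21×10^-4 = 67.6 → laminar (Re < 2300)
f = 64/Re = 0.9467
h_f = f(L/D)V²/(2g) = 0.9467·(19.5/0.05660)·1.10²/(2·9.81) = 20.12 m
Δp = ρg·h_f = 960.0·9.81·20.12 = 189.4 kPa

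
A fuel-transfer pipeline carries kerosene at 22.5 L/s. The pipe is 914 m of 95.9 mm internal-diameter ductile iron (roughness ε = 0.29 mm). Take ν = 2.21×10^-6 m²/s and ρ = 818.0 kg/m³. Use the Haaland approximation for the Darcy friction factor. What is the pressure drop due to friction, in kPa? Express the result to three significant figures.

Δp ≈ 1030 kPa

V = 4Q/(πD²) = 4·0.0225/(π·0.0959²) = 3.115 m/s
Re = VD/ν = 3.115·0.0959/2.21×10^-6 = 1.35×10^5 → turbulent
ε/D = 0.29/95.9 = 0.00302
Haaland: f = 0.02715
h_f = f(L/D)V²/(2g) = 0.02715·(914/0.0959)·3.115²/(2·9.81) = 128.0 m
Δp = ρg·h_f = 818.0·9.81·128.0 = 1027 kPa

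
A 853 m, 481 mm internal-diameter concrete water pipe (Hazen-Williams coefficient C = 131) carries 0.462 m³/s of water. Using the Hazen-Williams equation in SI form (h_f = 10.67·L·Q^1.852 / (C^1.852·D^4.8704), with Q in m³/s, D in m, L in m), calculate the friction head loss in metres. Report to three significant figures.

h_f = 10.67·853·0.462^1.852 / (131^1.852·0.481^4.8704) = 9.224 m

h_f ≈ 9.22 m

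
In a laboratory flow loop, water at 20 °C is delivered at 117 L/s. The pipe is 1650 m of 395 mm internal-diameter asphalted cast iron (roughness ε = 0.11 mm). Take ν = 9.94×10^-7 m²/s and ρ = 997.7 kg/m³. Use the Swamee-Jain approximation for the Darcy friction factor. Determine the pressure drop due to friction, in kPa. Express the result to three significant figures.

Δp ≈ 31.4 kPa

V = 4Q/(πD²) = 4·0.117/(π·0.395²) = 0.9548 m/s
Re = VD/ν = 0.9548·0.395/9.94×10^-7 = 3.79×10^5 → turbulent
ε/D = 0.11/395 = 2.78×10^-4
Swamee-Jain: f = 0.01655
h_f = f(L/D)V²/(2g) = 0.01655·(1650/0.395)·0.9548²/(2·9.81) = 3.213 m
Δp = ρg·h_f = 997.7·9.81·3.213 = 31.44 kPa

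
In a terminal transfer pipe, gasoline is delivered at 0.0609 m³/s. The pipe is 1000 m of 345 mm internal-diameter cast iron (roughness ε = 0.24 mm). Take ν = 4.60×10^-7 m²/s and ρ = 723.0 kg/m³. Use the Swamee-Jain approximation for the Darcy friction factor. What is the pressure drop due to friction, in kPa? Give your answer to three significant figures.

V = 4Q/(πD²) = 4·0.0609/(π·0.345²) = 0.6515 m/s
Re = VD/ν = 0.6515·0.345/4.60×10^-7 = 4.89×10^5 → turbulent
ε/D = 0.24/345 = 6.96×10^-4
Swamee-Jain: f = 0.01892
h_f = f(L/D)V²/(2g) = 0.01892·(1000/0.345)·0.6515²/(2·9.81) = 1.186 m
Δp = ρg·h_f = 723.0·9.81·1.186 = 8.412 kPa

Δp ≈ 8.41 kPa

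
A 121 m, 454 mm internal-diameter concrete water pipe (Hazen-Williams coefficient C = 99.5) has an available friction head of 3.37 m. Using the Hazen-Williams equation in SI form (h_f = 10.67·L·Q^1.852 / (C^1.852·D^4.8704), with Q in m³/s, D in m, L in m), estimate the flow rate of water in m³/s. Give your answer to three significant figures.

Rearranging: Q = [h_f·C^1.852·D^4.8704 / (10.67·L)]^(1/1.852)
Q = [3.37·99.5^1.852·0.454^4.8704 / (10.67·121)]^0.540 = 0.5024 m³/s

Q ≈ 0.502 m³/s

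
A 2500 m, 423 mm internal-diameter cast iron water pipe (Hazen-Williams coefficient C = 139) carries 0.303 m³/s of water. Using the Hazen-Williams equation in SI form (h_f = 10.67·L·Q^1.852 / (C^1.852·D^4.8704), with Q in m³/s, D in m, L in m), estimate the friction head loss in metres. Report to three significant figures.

h_f ≈ 20.7 m

h_f = 10.67·2500·0.303^1.852 / (139^1.852·0.423^4.8704) = 20.74 m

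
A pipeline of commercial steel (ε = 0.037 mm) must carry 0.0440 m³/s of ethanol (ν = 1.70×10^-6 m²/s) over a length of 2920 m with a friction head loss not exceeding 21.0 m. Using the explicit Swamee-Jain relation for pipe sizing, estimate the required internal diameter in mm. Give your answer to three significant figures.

Swamee-Jain (Type III): D = 0.66·[ε^1.25·(LQ²/(gh_f))^4.75 + ν·Q^9.4·(L/(gh_f))^5.2]^0.04
LQ²/(gh_f) = 0.02744; L/(gh_f) = 14.17
Term 1 = ε^1.25·(…)^4.75 = 1.10×10^-13; Term 2 = ν·Q^9.4·(…)^5.2 = 2.93×10^-13
D = 0.66·(1.10×10^-13 + 2.93×10^-13)^0.04 = 0.2107 m = 211 mm
Check: V = 1.26 m/s, Re = 1.56×10^5, f = 0.01757, h_f = 19.7 m ≈ 21.0 m ✓

D ≈ 211 mm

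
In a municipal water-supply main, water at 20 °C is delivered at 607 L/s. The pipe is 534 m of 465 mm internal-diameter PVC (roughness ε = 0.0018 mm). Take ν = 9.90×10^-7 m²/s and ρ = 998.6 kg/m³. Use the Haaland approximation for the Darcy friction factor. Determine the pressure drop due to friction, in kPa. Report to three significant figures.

Δp ≈ 78.6 kPa

V = 4Q/(πD²) = 4·0.607/(π·0.465²) = 3.574 m/s
Re = VD/ν = 3.574·0.465/9.90×10^-7 = 1.68×10^6 → turbulent
ε/D = 0.0018/465 = 3.87×10^-6
Haaland: f = 0.01073
h_f = f(L/D)V²/(2g) = 0.01073·(534/0.465)·3.574²/(2·9.81) = 8.026 m
Δp = ρg·h_f = 998.6·9.81·8.026 = 78.62 kPa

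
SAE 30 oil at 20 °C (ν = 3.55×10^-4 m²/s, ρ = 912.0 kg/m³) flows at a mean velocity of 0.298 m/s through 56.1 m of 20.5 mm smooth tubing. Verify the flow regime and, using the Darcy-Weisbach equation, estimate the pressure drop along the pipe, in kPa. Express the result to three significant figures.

Re = VD/ν = 0.298·0.02050/3.55×10^-4 = 17.2 → laminar (Re < 2300)
f = 64/Re = 3.719
h_f = f(L/D)V²/(2g) = 3.719·(56.1/0.02050)·0.298²/(2·9.81) = 46.07 m
Δp = ρg·h_f = 912.0·9.81·46.07 = 412.1 kPa

Δp ≈ 412 kPa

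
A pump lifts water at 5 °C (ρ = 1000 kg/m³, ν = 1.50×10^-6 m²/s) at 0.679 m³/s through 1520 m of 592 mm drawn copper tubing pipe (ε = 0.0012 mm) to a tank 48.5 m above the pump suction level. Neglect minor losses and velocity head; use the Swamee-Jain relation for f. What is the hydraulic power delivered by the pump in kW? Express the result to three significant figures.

P_hyd ≈ 385 kW

V = 4Q/(πD²) = 2.467 m/s; Re = 9.74×10^5; ε/D = 2.03×10^-6; f = 0.01171
h_f = f(L/D)V²/2g = 9.325 m
Total head H = z + h_f = 48.5 + 9.325 = 57.82 m
P_hyd = ρgQH = 1000·9.81·0.679·57.82 = 385.2 kW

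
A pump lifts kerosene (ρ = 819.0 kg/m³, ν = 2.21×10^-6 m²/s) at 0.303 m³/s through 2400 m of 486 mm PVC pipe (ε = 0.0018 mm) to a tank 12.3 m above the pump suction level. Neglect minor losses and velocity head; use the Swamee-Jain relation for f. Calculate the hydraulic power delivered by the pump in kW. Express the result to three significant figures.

P_hyd ≈ 52.7 kW

V = 4Q/(πD²) = 1.633 m/s; Re = 3.59×10^5; ε/D = 3.70×10^-6; f = 0.01395
h_f = f(L/D)V²/2g = 9.367 m
Total head H = z + h_f = 12.3 + 9.367 = 21.67 m
P_hyd = ρgQH = 819.0·9.81·0.303·21.67 = 52.75 kW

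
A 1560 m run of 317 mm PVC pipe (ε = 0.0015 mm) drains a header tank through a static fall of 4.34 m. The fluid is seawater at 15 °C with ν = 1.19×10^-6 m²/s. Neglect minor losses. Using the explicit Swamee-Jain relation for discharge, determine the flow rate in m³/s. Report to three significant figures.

Q ≈ 0.0859 m³/s

Swamee-Jain (Type II): Q = -0.965·√(gD⁵h_f/L)·ln[ε/(3.7D) + √(3.17ν²L/(gD³h_f))]
√(gD⁵h_f/L) = √(9.81·0.317⁵·4.34/1560) = 0.009347
ε/(3.7D) = 1.28×10^-6; √(3.17ν²L/(gD³h_f)) = 7.19×10^-5
Q = -0.965·0.009347·ln(7.314×10^-5) = 0.08590 m³/s
Check: V = 1.09 m/s, Re = 2.90×10^5, f = 0.01452, h_f = 4.31 m ≈ 4.34 m ✓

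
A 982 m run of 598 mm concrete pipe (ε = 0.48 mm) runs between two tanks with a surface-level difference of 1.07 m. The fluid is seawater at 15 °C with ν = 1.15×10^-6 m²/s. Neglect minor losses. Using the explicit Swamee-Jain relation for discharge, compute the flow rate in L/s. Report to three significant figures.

Q ≈ 228 L/s

Swamee-Jain (Type II): Q = -0.965·√(gD⁵h_f/L)·ln[ε/(3.7D) + √(3.17ν²L/(gD³h_f))]
√(gD⁵h_f/L) = √(9.81·0.598⁵·1.07/982) = 0.02859
ε/(3.7D) = 2.17×10^-4; √(3.17ν²L/(gD³h_f)) = 4.28×10^-5
Q = -0.965·0.02859·ln(2.598×10^-4) = 0.2278 m³/s
Check: V = 0.811 m/s, Re = 4.22×10^5, f = 0.01957, h_f = 1.08 m ≈ 1.07 m ✓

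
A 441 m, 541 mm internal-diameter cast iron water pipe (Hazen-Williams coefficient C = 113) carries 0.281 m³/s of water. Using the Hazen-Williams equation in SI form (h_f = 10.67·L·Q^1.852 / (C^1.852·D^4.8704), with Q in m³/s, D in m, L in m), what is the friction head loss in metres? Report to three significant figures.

h_f ≈ 1.41 m

h_f = 10.67·441·0.281^1.852 / (113^1.852·0.541^4.8704) = 1.408 m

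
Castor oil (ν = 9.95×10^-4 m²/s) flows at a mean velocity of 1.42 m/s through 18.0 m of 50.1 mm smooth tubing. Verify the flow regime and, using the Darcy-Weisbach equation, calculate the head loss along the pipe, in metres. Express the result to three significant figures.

h_f ≈ 33.1 m

Re = VD/ν = 1.42·0.05010/9.95×10^-4 = 71.5 → laminar (Re < 2300)
f = 64/Re = 0.8951
h_f = f(L/D)V²/(2g) = 0.8951·(18.0/0.05010)·1.42²/(2·9.81) = 33.05 m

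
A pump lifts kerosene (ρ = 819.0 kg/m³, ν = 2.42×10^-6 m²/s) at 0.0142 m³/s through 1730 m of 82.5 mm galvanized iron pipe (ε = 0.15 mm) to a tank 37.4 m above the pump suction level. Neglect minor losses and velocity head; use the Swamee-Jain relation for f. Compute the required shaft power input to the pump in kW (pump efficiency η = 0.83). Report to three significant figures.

P_shaft ≈ 31.1 kW

V = 4Q/(πD²) = 2.656 m/s; Re = 9.06×10^4; ε/D = 0.00182; f = 0.02502
h_f = f(L/D)V²/2g = 188.7 m
Total head H = z + h_f = 37.4 + 188.7 = 226.1 m
P_hyd = ρgQH = 819.0·9.81·0.0142·226.1 = 25.79 kW
P_shaft = P_hyd/η = 25.79/0.83 = 31.07 kW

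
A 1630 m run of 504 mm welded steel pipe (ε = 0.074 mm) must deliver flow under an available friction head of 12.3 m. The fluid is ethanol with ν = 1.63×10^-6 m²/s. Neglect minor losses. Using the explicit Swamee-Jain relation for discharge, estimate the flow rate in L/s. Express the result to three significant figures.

Q ≈ 453 L/s

Swamee-Jain (Type II): Q = -0.965·√(gD⁵h_f/L)·ln[ε/(3.7D) + √(3.17ν²L/(gD³h_f))]
√(gD⁵h_f/L) = √(9.81·0.504⁵·12.3/1630) = 0.04906
ε/(3.7D) = 3.97×10^-5; √(3.17ν²L/(gD³h_f)) = 2.98×10^-5
Q = -0.965·0.04906·ln(6.949×10^-5) = 0.4533 m³/s
Check: V = 2.27 m/s, Re = 7.03×10^5, f = 0.01453, h_f = 12.4 m ≈ 12.3 m ✓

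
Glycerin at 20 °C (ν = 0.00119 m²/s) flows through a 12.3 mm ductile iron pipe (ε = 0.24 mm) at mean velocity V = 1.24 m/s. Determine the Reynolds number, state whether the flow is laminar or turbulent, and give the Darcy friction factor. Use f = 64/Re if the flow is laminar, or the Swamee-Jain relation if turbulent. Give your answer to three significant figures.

Re = VD/ν = 1.240·0.0123/0.00119 = 12.8
Re < 2300 → laminar → f = 64/Re = 4.993

Re ≈ 12.8; laminar; f = 64/Re ≈ 4.99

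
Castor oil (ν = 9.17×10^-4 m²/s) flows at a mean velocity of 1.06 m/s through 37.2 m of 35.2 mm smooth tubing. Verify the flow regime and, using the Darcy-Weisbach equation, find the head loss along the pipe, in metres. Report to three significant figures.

Re = VD/ν = 1.06·0.03520/9.17×10^-4 = 40.7 → laminar (Re < 2300)
f = 64/Re = 1.573
h_f = f(L/D)V²/(2g) = 1.573·(37.2/0.03520)·1.06²/(2·9.81) = 95.19 m

h_f ≈ 95.2 m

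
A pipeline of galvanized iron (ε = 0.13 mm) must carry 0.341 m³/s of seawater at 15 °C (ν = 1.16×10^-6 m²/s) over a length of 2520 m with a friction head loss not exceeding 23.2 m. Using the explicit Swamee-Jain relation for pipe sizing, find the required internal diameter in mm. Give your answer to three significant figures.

Swamee-Jain (Type III): D = 0.66·[ε^1.25·(LQ²/(gh_f))^4.75 + ν·Q^9.4·(L/(gh_f))^5.2]^0.04
LQ²/(gh_f) = 1.288; L/(gh_f) = 11.07
Term 1 = ε^1.25·(…)^4.75 = 4.61×10^-5; Term 2 = ν·Q^9.4·(…)^5.2 = 1.27×10^-5
D = 0.66·(4.61×10^-5 + 1.27×10^-5)^0.04 = 0.4470 m = 447 mm
Check: V = 2.17 m/s, Re = 8.37×10^5, f = 0.01581, h_f = 21.4 m ≈ 23.2 m ✓

D ≈ 447 mm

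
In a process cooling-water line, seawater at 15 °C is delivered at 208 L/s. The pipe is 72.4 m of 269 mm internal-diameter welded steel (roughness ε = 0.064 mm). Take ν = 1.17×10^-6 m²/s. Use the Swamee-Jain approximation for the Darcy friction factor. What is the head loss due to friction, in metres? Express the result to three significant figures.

V = 4Q/(πD²) = 4·0.208/(π·0.269²) = 3.660 m/s
Re = VD/ν = 3.660·0.269/1.17×10^-6 = 8.41×10^5 → turbulent
ε/D = 0.064/269 = 2.38×10^-4
Swamee-Jain: f = 0.01531
h_f = f(L/D)V²/(2g) = 0.01531·(72.4/0.269)·3.660²/(2·9.81) = 2.813 m

h_f ≈ 2.81 m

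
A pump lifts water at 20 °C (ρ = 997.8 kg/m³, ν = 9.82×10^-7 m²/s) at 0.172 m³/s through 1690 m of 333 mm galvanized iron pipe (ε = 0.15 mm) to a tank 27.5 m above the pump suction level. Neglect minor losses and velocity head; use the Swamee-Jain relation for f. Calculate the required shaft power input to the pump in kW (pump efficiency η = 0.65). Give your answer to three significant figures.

P_shaft ≈ 116 kW

V = 4Q/(πD²) = 1.975 m/s; Re = 6.70×10^5; ε/D = 4.50×10^-4; f = 0.01721
h_f = f(L/D)V²/2g = 17.37 m
Total head H = z + h_f = 27.5 + 17.37 = 44.87 m
P_hyd = ρgQH = 997.8·9.81·0.172·44.87 = 75.54 kW
P_shaft = P_hyd/η = 75.54/0.65 = 116.2 kW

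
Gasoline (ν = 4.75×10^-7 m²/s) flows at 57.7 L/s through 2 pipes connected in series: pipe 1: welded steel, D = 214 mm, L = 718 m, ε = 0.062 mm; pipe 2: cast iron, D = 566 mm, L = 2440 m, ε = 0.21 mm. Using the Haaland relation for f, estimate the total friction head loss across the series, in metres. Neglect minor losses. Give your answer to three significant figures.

H ≈ 7.12 m

Pipe 1: V = 1.604 m/s, Re = 7.23×10^5, ε/D = 2.90×10^-4, f = 0.01573, h_1 = f(L/D)V²/2g = 6.924 m
Pipe 2: V = 0.2293 m/s, Re = 2.73×10^5, ε/D = 3.71×10^-4, f = 0.01741, h_2 = f(L/D)V²/2g = 0.2012 m
Series → Q common, losses add: H = Σh = 7.125 m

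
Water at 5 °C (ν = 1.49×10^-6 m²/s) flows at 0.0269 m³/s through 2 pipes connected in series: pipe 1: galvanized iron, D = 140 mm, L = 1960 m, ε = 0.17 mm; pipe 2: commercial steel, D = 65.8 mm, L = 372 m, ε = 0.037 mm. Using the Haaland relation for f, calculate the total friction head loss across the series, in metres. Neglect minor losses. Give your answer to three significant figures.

Pipe 1: V = 1.747 m/s, Re = 1.64×10^5, ε/D = 0.00121, f = 0.02195, h_1 = f(L/D)V²/2g = 47.82 m
Pipe 2: V = 7.911 m/s, Re = 3.49×10^5, ε/D = 5.62×10^-4, f = 0.01827, h_2 = f(L/D)V²/2g = 329.4 m
Series → Q common, losses add: H = Σh = 377.2 m

H ≈ 377 m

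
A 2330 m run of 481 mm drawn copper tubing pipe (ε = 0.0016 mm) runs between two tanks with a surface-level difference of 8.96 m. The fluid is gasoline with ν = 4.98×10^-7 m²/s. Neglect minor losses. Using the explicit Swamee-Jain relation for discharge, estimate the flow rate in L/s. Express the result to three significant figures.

Swamee-Jain (Type II): Q = -0.965·√(gD⁵h_f/L)·ln[ε/(3.7D) + √(3.17ν²L/(gD³h_f))]
√(gD⁵h_f/L) = √(9.81·0.481⁵·8.96/2330) = 0.03117
ε/(3.7D) = 8.99×10^-7; √(3.17ν²L/(gD³h_f)) = 1.37×10^-5
Q = -0.965·0.03117·ln(1.458×10^-5) = 0.3349 m³/s
Check: V = 1.84 m/s, Re = 1.78×10^6, f = 0.01068, h_f = 8.95 m ≈ 8.96 m ✓

Q ≈ 335 L/s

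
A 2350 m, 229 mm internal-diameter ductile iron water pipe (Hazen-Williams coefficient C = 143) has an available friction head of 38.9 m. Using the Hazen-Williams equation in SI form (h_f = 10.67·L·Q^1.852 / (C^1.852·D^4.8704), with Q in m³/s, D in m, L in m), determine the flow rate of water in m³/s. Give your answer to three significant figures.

Q ≈ 0.0901 m³/s

Rearranging: Q = [h_f·C^1.852·D^4.8704 / (10.67·L)]^(1/1.852)
Q = [38.9·143^1.852·0.229^4.8704 / (10.67·2350)]^0.540 = 0.09014 m³/s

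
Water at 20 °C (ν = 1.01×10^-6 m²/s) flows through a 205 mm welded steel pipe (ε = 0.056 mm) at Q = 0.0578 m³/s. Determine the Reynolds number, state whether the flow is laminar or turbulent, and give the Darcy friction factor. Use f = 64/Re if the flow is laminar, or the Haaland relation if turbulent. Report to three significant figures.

V = 4Q/(πD²) = 1.751 m/s
Re = VD/ν = 1.751·0.205/1.01×10^-6 = 3.55×10^5
Re > 4000 → turbulent; ε/D = 2.73×10^-4
Haaland: f = 0.01636

Re ≈ 3.55×10^5; turbulent; f ≈ 0.0164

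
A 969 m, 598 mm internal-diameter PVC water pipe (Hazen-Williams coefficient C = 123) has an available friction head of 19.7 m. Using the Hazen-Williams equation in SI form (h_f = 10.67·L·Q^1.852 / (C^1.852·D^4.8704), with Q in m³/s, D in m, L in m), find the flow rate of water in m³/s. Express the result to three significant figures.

Rearranging: Q = [h_f·C^1.852·D^4.8704 / (10.67·L)]^(1/1.852)
Q = [19.7·123^1.852·0.598^4.8704 / (10.67·969)]^0.540 = 1.081 m³/s

Q ≈ 1.08 m³/s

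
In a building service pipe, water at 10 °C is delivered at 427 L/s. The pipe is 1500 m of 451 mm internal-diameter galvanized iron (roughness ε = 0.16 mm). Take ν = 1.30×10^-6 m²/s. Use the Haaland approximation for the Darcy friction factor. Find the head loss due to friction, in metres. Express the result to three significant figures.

h_f ≈ 19.5 m

V = 4Q/(πD²) = 4·0.427/(π·0.451²) = 2.673 m/s
Re = VD/ν = 2.673·0.451/1.30×10^-6 = 9.27×10^5 → turbulent
ε/D = 0.16/451 = 3.55×10^-4
Haaland: f = 0.01612
h_f = f(L/D)V²/(2g) = 0.01612·(1500/0.451)·2.673²/(2·9.81) = 19.52 m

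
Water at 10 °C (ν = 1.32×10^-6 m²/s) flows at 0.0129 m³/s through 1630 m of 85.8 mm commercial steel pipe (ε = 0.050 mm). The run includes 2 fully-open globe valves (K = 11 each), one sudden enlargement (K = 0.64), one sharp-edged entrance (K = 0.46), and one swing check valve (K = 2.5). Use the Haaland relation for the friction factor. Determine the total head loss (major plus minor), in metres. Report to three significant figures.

V = 4Q/(πD²) = 2.231 m/s; V²/2g = 0.2537 m
Re = 1.45×10^5, ε/D = 5.83×10^-4 → f = 0.01960 (Haaland)
Major: h_f = f(L/D)·V²/2g = 0.01960·18998·0.2537 = 94.49 m
Minor: ΣK = 25.6; h_m = ΣK·V²/2g = 6.495 m
Total H_L = 94.49 + 6.495 = 101.0 m

H_L ≈ 101 m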